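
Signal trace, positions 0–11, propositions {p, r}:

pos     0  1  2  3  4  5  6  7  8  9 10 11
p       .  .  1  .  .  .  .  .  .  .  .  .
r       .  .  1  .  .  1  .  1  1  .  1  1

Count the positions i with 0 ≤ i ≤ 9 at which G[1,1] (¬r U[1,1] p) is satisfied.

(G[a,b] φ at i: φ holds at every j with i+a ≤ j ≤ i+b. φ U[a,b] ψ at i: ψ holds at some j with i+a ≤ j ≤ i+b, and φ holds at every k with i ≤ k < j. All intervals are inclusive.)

1

Evaluate at each i in [0,9]:
  i=0: ✓ (all of [1,1])
  i=1: ✗ (fails at j=2)
  i=2: ✗ (fails at j=3)
  i=3: ✗ (fails at j=4)
  i=4: ✗ (fails at j=5)
  i=5: ✗ (fails at j=6)
  i=6: ✗ (fails at j=7)
  i=7: ✗ (fails at j=8)
  i=8: ✗ (fails at j=9)
  i=9: ✗ (fails at j=10)
Positions where it holds: {0} → 1.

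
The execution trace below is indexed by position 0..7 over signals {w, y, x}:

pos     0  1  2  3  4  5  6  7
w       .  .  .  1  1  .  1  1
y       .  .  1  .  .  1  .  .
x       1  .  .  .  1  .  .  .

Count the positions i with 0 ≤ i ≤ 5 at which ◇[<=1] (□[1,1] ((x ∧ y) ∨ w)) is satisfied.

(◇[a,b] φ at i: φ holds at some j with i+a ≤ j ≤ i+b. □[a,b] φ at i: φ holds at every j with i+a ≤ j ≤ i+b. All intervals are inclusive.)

5

Evaluate at each i in [0,5]:
  i=0: ✗ (none in [0,1])
  i=1: ✓ (witness j=2)
  i=2: ✓ (witness j=2)
  i=3: ✓ (witness j=3)
  i=4: ✓ (witness j=5)
  i=5: ✓ (witness j=5)
Positions where it holds: {1, 2, 3, 4, 5} → 5.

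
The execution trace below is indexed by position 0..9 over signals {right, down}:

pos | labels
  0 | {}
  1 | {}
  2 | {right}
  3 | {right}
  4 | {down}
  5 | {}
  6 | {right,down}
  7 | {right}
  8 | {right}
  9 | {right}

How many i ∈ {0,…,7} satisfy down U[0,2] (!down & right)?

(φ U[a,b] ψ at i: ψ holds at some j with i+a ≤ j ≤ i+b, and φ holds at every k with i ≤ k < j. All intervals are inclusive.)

Evaluate at each i in [0,7]:
  i=0: ✗ (lhs fails at k=0 before rhs at j=2)
  i=1: ✗ (lhs fails at k=1 before rhs at j=2)
  i=2: ✓ (rhs at j=2)
  i=3: ✓ (rhs at j=3)
  i=4: ✗ (no rhs in [4,6])
  i=5: ✗ (lhs fails at k=5 before rhs at j=7)
  i=6: ✓ (rhs at j=7; lhs holds on [6,6])
  i=7: ✓ (rhs at j=7)
Positions where it holds: {2, 3, 6, 7} → 4.

4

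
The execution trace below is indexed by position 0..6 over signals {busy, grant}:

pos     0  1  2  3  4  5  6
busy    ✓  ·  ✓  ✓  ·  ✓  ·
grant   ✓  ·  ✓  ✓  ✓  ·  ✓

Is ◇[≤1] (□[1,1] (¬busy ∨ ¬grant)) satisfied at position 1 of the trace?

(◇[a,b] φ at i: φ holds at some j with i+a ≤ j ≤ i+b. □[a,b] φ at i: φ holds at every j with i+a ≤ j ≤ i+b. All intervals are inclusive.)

Does not hold

Check □[1,1] (¬busy ∨ ¬grant) at each j in [1,2]:
  j=1: fails at 2
  j=2: fails at 3
No position in the window satisfies it → formula fails.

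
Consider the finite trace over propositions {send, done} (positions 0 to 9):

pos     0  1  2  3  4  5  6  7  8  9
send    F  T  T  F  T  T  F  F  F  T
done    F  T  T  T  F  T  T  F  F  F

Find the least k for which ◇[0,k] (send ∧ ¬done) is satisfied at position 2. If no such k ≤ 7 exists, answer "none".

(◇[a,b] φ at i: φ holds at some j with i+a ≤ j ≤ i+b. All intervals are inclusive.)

Scan j = 2,3,… for (send ∧ ¬done):
  j=2: fails
  j=3: fails
  j=4: holds
First hit at j=4, so smallest k = 4-2 = 2.

2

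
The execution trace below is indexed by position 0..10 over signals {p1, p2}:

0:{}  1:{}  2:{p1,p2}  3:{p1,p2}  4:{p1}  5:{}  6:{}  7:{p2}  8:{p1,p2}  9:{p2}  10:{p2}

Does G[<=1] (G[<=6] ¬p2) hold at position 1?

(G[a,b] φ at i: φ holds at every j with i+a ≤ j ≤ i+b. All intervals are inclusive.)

Check G[<=6] ¬p2 at every j in [1,2]:
  j=1: fails at 2
  j=2: fails at 2
Fails at j=1 → formula fails.

No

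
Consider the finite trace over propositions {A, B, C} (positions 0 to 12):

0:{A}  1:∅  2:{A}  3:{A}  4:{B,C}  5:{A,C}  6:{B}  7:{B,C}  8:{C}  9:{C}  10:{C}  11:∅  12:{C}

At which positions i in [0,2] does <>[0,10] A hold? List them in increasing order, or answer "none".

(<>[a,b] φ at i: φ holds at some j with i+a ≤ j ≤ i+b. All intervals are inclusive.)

0, 1, 2

Evaluate at each i in [0,2]:
  i=0: ✓ (witness j=0)
  i=1: ✓ (witness j=2)
  i=2: ✓ (witness j=2)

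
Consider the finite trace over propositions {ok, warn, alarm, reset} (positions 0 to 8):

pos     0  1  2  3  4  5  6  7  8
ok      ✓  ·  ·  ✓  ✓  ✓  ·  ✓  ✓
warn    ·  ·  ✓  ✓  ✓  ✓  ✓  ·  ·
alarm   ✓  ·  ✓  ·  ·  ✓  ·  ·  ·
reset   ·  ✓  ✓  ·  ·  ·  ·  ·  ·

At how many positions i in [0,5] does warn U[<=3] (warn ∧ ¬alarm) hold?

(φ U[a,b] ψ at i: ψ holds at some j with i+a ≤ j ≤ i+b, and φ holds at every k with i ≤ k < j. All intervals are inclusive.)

Evaluate at each i in [0,5]:
  i=0: ✗ (lhs fails at k=0 before rhs at j=3)
  i=1: ✗ (lhs fails at k=1 before rhs at j=3)
  i=2: ✓ (rhs at j=3; lhs holds on [2,2])
  i=3: ✓ (rhs at j=3)
  i=4: ✓ (rhs at j=4)
  i=5: ✓ (rhs at j=6; lhs holds on [5,5])
Positions where it holds: {2, 3, 4, 5} → 4.

4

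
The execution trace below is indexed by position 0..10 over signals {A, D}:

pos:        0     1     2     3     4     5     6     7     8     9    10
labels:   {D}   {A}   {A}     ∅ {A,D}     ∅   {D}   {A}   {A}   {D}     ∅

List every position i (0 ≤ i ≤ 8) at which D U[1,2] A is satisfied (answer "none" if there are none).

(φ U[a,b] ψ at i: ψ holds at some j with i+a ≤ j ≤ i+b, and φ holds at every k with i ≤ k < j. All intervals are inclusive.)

0, 6

Evaluate at each i in [0,8]:
  i=0: ✓ (rhs at j=1; lhs holds on [0,0])
  i=1: ✗ (lhs fails at k=1 before rhs at j=2)
  i=2: ✗ (lhs fails at k=2 before rhs at j=4)
  i=3: ✗ (lhs fails at k=3 before rhs at j=4)
  i=4: ✗ (no rhs in [5,6])
  i=5: ✗ (lhs fails at k=5 before rhs at j=7)
  i=6: ✓ (rhs at j=7; lhs holds on [6,6])
  i=7: ✗ (lhs fails at k=7 before rhs at j=8)
  i=8: ✗ (no rhs in [9,10])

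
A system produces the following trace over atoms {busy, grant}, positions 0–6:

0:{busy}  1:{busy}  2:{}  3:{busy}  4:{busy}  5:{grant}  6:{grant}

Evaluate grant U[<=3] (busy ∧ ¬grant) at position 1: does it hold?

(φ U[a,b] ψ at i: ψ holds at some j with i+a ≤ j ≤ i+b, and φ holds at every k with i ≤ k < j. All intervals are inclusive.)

Need some j in [1,4] with (busy ∧ ¬grant), and grant at every k in [1,j-1].
  j=1: (busy ∧ ¬grant) holds; no prefix to check → satisfied.

Yes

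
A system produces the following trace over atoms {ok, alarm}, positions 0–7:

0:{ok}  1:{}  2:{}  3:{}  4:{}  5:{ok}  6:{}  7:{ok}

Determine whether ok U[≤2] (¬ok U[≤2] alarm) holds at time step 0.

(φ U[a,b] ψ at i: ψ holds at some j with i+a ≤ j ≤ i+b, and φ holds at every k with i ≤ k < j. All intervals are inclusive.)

Does not hold

Need some j in [0,2] with (¬ok U[≤2] alarm), and ok at every k in [0,j-1].
  j=0: (¬ok U[≤2] alarm) — fails.
  j=1: (¬ok U[≤2] alarm) — fails.
  j=2: (¬ok U[≤2] alarm) — fails.
No j in the window works → until fails.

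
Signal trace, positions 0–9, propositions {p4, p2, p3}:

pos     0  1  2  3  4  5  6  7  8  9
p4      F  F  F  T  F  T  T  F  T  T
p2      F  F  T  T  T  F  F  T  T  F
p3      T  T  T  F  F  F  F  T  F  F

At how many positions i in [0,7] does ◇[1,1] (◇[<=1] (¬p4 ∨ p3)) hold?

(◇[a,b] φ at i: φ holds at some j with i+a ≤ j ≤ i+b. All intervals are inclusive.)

Evaluate at each i in [0,7]:
  i=0: ✓ (witness j=1)
  i=1: ✓ (witness j=2)
  i=2: ✓ (witness j=3)
  i=3: ✓ (witness j=4)
  i=4: ✗ (none in [5,5])
  i=5: ✓ (witness j=6)
  i=6: ✓ (witness j=7)
  i=7: ✗ (none in [8,8])
Positions where it holds: {0, 1, 2, 3, 5, 6} → 6.

6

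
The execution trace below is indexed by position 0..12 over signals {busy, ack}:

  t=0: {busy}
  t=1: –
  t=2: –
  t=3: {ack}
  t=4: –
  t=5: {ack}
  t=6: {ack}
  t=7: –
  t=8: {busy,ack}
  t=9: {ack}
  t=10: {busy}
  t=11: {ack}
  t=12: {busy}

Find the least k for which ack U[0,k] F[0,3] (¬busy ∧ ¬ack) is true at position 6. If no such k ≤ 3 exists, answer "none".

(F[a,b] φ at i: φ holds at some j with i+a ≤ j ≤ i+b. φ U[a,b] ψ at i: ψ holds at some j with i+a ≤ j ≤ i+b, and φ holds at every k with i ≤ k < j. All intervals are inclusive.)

0

Need earliest j ≥ 6 with F[0,3] (¬busy ∧ ¬ack), and ack at every k in [6,j-1].
  j=6: rhs holds (empty prefix). k = 0.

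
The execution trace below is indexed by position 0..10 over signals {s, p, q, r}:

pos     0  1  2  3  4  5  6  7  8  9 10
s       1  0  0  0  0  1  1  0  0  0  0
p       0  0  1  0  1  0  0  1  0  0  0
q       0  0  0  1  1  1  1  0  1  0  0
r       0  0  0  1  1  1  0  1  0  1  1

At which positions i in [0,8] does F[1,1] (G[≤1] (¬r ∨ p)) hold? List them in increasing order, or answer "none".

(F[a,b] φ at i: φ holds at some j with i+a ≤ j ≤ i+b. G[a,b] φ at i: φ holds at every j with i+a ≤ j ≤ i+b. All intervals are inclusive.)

Evaluate at each i in [0,8]:
  i=0: ✓ (witness j=1)
  i=1: ✗ (none in [2,2])
  i=2: ✗ (none in [3,3])
  i=3: ✗ (none in [4,4])
  i=4: ✗ (none in [5,5])
  i=5: ✓ (witness j=6)
  i=6: ✓ (witness j=7)
  i=7: ✗ (none in [8,8])
  i=8: ✗ (none in [9,9])

0, 5, 6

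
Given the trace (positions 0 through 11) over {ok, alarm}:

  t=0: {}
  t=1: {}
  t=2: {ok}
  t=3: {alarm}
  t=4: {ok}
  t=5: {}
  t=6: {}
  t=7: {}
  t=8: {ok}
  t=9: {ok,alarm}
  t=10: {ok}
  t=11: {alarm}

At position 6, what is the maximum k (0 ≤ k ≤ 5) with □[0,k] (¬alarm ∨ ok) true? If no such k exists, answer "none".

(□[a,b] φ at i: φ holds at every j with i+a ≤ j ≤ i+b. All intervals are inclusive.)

(¬alarm ∨ ok) must hold from j=6 onward; find where it first fails.
  j=6: holds
  j=7: holds
  j=8: holds
  j=9: holds
  j=10: holds
  j=11: fails
Holds on [6,10], so largest k = 4.

4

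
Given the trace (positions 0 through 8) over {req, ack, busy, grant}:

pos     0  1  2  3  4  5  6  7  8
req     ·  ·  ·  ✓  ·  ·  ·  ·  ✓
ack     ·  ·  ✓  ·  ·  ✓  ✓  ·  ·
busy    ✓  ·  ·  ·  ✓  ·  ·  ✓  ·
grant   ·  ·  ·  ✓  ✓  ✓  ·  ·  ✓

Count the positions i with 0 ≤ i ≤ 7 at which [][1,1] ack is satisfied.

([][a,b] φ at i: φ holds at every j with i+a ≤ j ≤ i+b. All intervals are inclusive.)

3

Evaluate at each i in [0,7]:
  i=0: ✗ (fails at j=1)
  i=1: ✓ (all of [2,2])
  i=2: ✗ (fails at j=3)
  i=3: ✗ (fails at j=4)
  i=4: ✓ (all of [5,5])
  i=5: ✓ (all of [6,6])
  i=6: ✗ (fails at j=7)
  i=7: ✗ (fails at j=8)
Positions where it holds: {1, 4, 5} → 3.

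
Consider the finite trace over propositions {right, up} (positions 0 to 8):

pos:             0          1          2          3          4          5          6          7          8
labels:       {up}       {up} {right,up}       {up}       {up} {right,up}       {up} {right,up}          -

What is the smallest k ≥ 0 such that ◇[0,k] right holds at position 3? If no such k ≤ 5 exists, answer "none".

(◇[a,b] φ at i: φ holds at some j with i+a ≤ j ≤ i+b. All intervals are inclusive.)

2

Scan j = 3,4,… for right:
  j=3: fails
  j=4: fails
  j=5: holds
First hit at j=5, so smallest k = 5-3 = 2.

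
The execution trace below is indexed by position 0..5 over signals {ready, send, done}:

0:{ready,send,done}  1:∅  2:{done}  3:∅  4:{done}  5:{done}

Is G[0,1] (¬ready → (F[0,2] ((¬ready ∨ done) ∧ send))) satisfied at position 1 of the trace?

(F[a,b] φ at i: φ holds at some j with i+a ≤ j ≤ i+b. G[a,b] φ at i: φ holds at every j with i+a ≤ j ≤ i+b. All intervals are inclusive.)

False

Check (¬ready → (F[0,2] ((¬ready ∨ done) ∧ send))) at every j in [1,2]:
  j=1: antecedent true; consequent fails (none in [1,3]) → ✗
  j=2: antecedent true; consequent fails (none in [2,4]) → ✗
Fails at j=1 → formula fails.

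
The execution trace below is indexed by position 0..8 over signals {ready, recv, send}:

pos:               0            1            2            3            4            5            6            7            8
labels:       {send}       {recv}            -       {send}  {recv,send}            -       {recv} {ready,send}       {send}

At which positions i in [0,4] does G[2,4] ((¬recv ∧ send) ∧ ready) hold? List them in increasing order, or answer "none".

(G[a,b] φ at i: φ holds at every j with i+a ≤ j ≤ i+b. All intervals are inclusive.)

Evaluate at each i in [0,4]:
  i=0: ✗ (fails at j=2)
  i=1: ✗ (fails at j=3)
  i=2: ✗ (fails at j=4)
  i=3: ✗ (fails at j=5)
  i=4: ✗ (fails at j=6)

none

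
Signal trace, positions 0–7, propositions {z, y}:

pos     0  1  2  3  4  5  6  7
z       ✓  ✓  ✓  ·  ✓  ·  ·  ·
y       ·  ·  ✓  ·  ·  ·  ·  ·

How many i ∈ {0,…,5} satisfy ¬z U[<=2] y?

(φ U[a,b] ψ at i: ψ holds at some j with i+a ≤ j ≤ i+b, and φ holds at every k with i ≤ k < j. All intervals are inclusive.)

Evaluate at each i in [0,5]:
  i=0: ✗ (lhs fails at k=0 before rhs at j=2)
  i=1: ✗ (lhs fails at k=1 before rhs at j=2)
  i=2: ✓ (rhs at j=2)
  i=3: ✗ (no rhs in [3,5])
  i=4: ✗ (no rhs in [4,6])
  i=5: ✗ (no rhs in [5,7])
Positions where it holds: {2} → 1.

1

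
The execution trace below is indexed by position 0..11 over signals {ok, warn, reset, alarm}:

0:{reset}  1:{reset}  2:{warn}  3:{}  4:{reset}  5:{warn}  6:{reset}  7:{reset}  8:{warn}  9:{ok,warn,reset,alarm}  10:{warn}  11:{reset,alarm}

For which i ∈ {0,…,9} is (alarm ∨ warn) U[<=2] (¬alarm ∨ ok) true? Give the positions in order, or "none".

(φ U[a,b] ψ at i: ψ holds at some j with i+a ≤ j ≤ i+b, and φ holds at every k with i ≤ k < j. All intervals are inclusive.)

Evaluate at each i in [0,9]:
  i=0: ✓ (rhs at j=0)
  i=1: ✓ (rhs at j=1)
  i=2: ✓ (rhs at j=2)
  i=3: ✓ (rhs at j=3)
  i=4: ✓ (rhs at j=4)
  i=5: ✓ (rhs at j=5)
  i=6: ✓ (rhs at j=6)
  i=7: ✓ (rhs at j=7)
  i=8: ✓ (rhs at j=8)
  i=9: ✓ (rhs at j=9)

0, 1, 2, 3, 4, 5, 6, 7, 8, 9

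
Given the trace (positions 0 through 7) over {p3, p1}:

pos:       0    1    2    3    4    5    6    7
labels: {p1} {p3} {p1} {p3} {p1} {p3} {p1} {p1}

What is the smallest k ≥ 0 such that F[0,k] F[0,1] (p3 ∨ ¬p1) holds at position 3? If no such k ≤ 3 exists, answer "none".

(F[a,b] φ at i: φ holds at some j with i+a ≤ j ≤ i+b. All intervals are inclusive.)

0

Scan j = 3,4,… for F[0,1] (p3 ∨ ¬p1):
  j=3: holds
First hit at j=3, so smallest k = 3-3 = 0.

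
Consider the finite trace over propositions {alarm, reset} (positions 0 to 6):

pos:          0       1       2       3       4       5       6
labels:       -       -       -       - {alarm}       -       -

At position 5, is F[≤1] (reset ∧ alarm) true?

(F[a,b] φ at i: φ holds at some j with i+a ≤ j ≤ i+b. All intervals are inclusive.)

Check (reset ∧ alarm) at each j in [5,6]:
  j=5: false
  j=6: false
No position in the window satisfies it → formula fails.

Does not hold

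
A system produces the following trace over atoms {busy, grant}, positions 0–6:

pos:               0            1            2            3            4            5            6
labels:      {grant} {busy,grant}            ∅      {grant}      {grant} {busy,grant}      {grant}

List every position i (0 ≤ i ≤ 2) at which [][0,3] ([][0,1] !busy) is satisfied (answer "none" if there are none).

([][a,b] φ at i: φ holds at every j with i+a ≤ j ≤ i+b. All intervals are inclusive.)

none

Evaluate at each i in [0,2]:
  i=0: ✗ (fails at j=0)
  i=1: ✗ (fails at j=1)
  i=2: ✗ (fails at j=4)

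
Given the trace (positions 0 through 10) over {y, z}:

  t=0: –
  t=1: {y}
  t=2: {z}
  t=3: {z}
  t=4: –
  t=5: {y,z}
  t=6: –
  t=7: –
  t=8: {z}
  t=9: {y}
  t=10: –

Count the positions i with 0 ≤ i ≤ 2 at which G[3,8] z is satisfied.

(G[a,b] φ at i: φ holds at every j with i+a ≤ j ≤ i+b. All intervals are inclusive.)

0

Evaluate at each i in [0,2]:
  i=0: ✗ (fails at j=4)
  i=1: ✗ (fails at j=4)
  i=2: ✗ (fails at j=6)
Positions where it holds: {} → 0.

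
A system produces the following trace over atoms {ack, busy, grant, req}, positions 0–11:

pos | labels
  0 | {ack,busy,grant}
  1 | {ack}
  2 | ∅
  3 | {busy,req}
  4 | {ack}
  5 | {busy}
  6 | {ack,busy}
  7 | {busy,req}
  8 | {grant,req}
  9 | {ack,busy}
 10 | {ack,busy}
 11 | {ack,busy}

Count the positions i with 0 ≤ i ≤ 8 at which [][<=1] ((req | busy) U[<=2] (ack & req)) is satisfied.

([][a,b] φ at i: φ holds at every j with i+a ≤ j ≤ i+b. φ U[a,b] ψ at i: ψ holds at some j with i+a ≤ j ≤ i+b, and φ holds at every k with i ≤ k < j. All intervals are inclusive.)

0

Evaluate at each i in [0,8]:
  i=0: ✗ (fails at j=0)
  i=1: ✗ (fails at j=1)
  i=2: ✗ (fails at j=2)
  i=3: ✗ (fails at j=3)
  i=4: ✗ (fails at j=4)
  i=5: ✗ (fails at j=5)
  i=6: ✗ (fails at j=6)
  i=7: ✗ (fails at j=7)
  i=8: ✗ (fails at j=8)
Positions where it holds: {} → 0.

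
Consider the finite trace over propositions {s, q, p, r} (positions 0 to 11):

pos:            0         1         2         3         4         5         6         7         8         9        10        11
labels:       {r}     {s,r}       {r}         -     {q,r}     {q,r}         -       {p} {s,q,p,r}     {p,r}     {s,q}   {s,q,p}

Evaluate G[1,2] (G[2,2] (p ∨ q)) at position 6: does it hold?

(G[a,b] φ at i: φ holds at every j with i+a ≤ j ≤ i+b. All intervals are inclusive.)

Check G[2,2] (p ∨ q) at every j in [7,8]:
  j=7: holds on [9,9]
  j=8: holds on [10,10]
All positions satisfy it → formula holds.

Yes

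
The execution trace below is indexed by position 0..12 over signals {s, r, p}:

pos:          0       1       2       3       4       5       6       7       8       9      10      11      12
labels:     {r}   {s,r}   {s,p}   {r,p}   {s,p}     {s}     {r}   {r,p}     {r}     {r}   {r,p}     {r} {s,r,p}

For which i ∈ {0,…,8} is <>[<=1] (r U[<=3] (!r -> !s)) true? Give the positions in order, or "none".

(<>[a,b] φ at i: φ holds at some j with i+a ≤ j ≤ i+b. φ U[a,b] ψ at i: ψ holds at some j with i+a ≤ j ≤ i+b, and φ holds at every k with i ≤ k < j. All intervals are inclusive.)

Evaluate at each i in [0,8]:
  i=0: ✓ (witness j=0)
  i=1: ✓ (witness j=1)
  i=2: ✓ (witness j=3)
  i=3: ✓ (witness j=3)
  i=4: ✗ (none in [4,5])
  i=5: ✓ (witness j=6)
  i=6: ✓ (witness j=6)
  i=7: ✓ (witness j=7)
  i=8: ✓ (witness j=8)

0, 1, 2, 3, 5, 6, 7, 8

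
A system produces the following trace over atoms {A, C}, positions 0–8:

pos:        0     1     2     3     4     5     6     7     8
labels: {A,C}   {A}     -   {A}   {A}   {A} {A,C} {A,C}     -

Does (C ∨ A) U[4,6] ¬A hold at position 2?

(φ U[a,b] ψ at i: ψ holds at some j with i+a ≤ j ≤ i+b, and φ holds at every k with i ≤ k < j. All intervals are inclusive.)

Does not hold

Need some j in [6,8] with ¬A, and (C ∨ A) at every k in [2,j-1].
  j=6: ¬A false.
  j=7: ¬A false.
  j=8: ¬A holds, but (C ∨ A) fails at k=2 → not this j.
No j in the window works → until fails.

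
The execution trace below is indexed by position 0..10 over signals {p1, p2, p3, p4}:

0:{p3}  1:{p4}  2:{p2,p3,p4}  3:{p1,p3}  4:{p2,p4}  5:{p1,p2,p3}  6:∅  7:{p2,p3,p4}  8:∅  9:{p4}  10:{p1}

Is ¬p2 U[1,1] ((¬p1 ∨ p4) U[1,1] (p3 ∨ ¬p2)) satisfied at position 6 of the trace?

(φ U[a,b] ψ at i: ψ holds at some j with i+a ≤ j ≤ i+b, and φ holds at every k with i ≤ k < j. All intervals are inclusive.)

Yes

Need some j in [7,7] with ((¬p1 ∨ p4) U[1,1] (p3 ∨ ¬p2)), and ¬p2 at every k in [6,j-1].
  j=7: ((¬p1 ∨ p4) U[1,1] (p3 ∨ ¬p2)) holds; ¬p2 holds at every k in [6,6] → satisfied.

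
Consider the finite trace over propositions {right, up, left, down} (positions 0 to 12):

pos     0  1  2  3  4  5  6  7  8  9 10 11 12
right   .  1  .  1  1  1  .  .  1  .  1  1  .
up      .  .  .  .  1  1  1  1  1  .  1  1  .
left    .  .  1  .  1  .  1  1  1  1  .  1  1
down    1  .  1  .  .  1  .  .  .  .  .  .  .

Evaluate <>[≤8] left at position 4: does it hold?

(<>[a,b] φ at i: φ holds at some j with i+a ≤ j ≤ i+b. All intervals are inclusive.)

Check left at each j in [4,12]:
  j=4: true
  j=5: false
  j=6: true
  j=7: true
  j=8: true
  j=9: true
  j=10: false
  j=11: true
  j=12: true
Found at j=4 → formula holds.

Yes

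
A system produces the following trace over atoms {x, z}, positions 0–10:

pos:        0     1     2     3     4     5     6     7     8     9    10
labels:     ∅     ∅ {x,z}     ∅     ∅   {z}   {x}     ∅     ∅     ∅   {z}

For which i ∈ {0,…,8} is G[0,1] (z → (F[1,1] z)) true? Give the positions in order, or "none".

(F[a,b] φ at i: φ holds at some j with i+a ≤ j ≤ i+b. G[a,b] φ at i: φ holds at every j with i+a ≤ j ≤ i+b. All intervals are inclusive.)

0, 3, 6, 7, 8

Evaluate at each i in [0,8]:
  i=0: ✓ (all of [0,1])
  i=1: ✗ (fails at j=2)
  i=2: ✗ (fails at j=2)
  i=3: ✓ (all of [3,4])
  i=4: ✗ (fails at j=5)
  i=5: ✗ (fails at j=5)
  i=6: ✓ (all of [6,7])
  i=7: ✓ (all of [7,8])
  i=8: ✓ (all of [8,9])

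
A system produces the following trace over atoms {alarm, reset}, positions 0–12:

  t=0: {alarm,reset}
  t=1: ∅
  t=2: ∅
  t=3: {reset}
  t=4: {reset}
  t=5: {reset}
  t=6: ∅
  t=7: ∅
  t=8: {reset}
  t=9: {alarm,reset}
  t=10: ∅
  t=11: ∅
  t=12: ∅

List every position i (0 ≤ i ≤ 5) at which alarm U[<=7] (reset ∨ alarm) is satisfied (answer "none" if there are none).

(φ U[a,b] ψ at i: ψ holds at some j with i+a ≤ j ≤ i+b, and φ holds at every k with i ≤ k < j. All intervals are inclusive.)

Evaluate at each i in [0,5]:
  i=0: ✓ (rhs at j=0)
  i=1: ✗ (lhs fails at k=1 before rhs at j=3)
  i=2: ✗ (lhs fails at k=2 before rhs at j=3)
  i=3: ✓ (rhs at j=3)
  i=4: ✓ (rhs at j=4)
  i=5: ✓ (rhs at j=5)

0, 3, 4, 5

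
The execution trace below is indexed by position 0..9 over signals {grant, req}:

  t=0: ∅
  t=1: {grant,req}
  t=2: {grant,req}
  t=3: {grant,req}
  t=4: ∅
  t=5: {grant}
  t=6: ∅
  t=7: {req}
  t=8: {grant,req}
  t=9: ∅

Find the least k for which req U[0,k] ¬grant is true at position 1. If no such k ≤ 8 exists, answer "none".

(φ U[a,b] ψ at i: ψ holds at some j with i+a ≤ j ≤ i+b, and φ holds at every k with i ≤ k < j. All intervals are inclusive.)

Need earliest j ≥ 1 with ¬grant, and req at every k in [1,j-1].
  j=1: rhs fails.
  j=2: rhs fails.
  j=3: rhs fails.
  j=4: rhs holds; lhs holds on [1,3]. k = 3.

3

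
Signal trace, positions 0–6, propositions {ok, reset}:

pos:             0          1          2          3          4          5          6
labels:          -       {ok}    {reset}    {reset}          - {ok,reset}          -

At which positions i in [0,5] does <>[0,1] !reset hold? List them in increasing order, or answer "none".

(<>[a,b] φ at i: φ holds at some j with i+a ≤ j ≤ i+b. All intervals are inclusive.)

0, 1, 3, 4, 5

Evaluate at each i in [0,5]:
  i=0: ✓ (witness j=0)
  i=1: ✓ (witness j=1)
  i=2: ✗ (none in [2,3])
  i=3: ✓ (witness j=4)
  i=4: ✓ (witness j=4)
  i=5: ✓ (witness j=6)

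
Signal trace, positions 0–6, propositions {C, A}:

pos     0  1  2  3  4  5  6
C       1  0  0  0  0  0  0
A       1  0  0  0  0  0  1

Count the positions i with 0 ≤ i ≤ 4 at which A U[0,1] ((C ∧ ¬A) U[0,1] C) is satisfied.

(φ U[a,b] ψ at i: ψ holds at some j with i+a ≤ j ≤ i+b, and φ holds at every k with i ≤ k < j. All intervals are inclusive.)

1

Evaluate at each i in [0,4]:
  i=0: ✓ (rhs at j=0)
  i=1: ✗ (no rhs in [1,2])
  i=2: ✗ (no rhs in [2,3])
  i=3: ✗ (no rhs in [3,4])
  i=4: ✗ (no rhs in [4,5])
Positions where it holds: {0} → 1.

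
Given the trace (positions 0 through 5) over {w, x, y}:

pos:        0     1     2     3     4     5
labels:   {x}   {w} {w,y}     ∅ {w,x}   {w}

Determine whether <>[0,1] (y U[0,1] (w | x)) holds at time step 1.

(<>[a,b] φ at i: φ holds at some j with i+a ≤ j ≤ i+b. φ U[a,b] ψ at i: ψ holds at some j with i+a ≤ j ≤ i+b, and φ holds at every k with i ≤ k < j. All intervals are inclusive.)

Check (y U[0,1] (w | x)) at each j in [1,2]:
  j=1: holds
  j=2: holds
Found at j=1 → formula holds.

Holds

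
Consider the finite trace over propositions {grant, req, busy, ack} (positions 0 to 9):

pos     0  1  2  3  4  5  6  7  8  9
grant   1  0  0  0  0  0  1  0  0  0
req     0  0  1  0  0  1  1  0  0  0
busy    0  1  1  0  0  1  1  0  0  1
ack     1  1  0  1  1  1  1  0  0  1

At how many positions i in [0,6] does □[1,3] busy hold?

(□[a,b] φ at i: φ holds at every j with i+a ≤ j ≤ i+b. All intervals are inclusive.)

Evaluate at each i in [0,6]:
  i=0: ✗ (fails at j=3)
  i=1: ✗ (fails at j=3)
  i=2: ✗ (fails at j=3)
  i=3: ✗ (fails at j=4)
  i=4: ✗ (fails at j=7)
  i=5: ✗ (fails at j=7)
  i=6: ✗ (fails at j=7)
Positions where it holds: {} → 0.

0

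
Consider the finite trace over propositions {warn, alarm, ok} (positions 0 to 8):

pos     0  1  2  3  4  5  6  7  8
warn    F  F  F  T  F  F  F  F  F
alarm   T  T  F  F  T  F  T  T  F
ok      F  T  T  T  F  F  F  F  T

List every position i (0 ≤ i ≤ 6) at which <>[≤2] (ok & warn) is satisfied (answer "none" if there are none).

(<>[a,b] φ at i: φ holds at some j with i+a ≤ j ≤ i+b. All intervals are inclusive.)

1, 2, 3

Evaluate at each i in [0,6]:
  i=0: ✗ (none in [0,2])
  i=1: ✓ (witness j=3)
  i=2: ✓ (witness j=3)
  i=3: ✓ (witness j=3)
  i=4: ✗ (none in [4,6])
  i=5: ✗ (none in [5,7])
  i=6: ✗ (none in [6,8])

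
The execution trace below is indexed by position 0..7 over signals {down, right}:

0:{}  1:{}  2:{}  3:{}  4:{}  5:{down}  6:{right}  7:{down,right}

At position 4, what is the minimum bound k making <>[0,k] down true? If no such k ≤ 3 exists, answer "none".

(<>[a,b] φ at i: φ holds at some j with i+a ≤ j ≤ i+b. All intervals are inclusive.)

Scan j = 4,5,… for down:
  j=4: fails
  j=5: holds
First hit at j=5, so smallest k = 5-4 = 1.

1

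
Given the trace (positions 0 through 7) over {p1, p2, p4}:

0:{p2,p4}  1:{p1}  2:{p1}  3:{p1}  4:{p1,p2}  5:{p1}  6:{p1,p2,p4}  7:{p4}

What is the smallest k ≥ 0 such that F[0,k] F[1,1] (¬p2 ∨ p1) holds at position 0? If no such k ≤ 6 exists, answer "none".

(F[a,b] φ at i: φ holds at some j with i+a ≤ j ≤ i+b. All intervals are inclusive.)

0

Scan j = 0,1,… for F[1,1] (¬p2 ∨ p1):
  j=0: holds
First hit at j=0, so smallest k = 0-0 = 0.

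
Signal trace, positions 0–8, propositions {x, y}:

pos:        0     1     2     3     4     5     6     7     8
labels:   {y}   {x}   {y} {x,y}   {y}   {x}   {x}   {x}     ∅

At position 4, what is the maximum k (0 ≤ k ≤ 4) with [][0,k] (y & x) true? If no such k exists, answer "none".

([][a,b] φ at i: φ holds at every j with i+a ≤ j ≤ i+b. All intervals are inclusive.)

(y & x) must hold from j=4 onward; find where it first fails.
  j=4: fails → no k works.

none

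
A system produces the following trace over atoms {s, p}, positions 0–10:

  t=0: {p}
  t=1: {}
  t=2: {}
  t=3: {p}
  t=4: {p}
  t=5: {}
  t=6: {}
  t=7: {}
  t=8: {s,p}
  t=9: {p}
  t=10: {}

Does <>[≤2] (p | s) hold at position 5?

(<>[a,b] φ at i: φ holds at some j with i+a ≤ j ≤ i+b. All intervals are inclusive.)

Check (p | s) at each j in [5,7]:
  j=5: false
  j=6: false
  j=7: false
No position in the window satisfies it → formula fails.

Does not hold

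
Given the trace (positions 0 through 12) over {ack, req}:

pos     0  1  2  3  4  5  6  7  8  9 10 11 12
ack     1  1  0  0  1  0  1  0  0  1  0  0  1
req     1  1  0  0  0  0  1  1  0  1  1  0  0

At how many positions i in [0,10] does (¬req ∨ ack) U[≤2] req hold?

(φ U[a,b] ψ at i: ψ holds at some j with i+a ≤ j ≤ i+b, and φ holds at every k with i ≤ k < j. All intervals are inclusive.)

9

Evaluate at each i in [0,10]:
  i=0: ✓ (rhs at j=0)
  i=1: ✓ (rhs at j=1)
  i=2: ✗ (no rhs in [2,4])
  i=3: ✗ (no rhs in [3,5])
  i=4: ✓ (rhs at j=6; lhs holds on [4,5])
  i=5: ✓ (rhs at j=6; lhs holds on [5,5])
  i=6: ✓ (rhs at j=6)
  i=7: ✓ (rhs at j=7)
  i=8: ✓ (rhs at j=9; lhs holds on [8,8])
  i=9: ✓ (rhs at j=9)
  i=10: ✓ (rhs at j=10)
Positions where it holds: {0, 1, 4, 5, 6, 7, 8, 9, 10} → 9.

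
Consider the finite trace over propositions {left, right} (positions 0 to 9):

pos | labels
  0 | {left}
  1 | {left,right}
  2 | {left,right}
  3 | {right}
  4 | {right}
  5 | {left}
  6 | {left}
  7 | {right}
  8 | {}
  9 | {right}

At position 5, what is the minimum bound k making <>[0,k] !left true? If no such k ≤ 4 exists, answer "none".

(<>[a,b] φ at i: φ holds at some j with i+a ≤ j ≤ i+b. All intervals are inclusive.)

2

Scan j = 5,6,… for !left:
  j=5: fails
  j=6: fails
  j=7: holds
First hit at j=7, so smallest k = 7-5 = 2.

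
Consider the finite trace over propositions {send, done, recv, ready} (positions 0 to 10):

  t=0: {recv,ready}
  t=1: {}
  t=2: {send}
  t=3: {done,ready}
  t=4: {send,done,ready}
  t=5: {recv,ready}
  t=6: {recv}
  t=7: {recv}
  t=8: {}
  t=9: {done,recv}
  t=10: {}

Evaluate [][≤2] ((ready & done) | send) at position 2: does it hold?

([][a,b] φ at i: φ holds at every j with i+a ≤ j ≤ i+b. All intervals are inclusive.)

Yes

Check ((ready & done) | send) at every j in [2,4]:
  j=2: true
  j=3: true
  j=4: true
All positions satisfy it → formula holds.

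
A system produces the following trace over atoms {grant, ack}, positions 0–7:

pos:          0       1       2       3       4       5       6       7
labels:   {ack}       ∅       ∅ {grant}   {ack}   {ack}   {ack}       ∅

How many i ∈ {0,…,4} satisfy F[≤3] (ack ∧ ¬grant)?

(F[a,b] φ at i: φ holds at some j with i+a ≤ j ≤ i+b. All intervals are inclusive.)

Evaluate at each i in [0,4]:
  i=0: ✓ (witness j=0)
  i=1: ✓ (witness j=4)
  i=2: ✓ (witness j=4)
  i=3: ✓ (witness j=4)
  i=4: ✓ (witness j=4)
Positions where it holds: {0, 1, 2, 3, 4} → 5.

5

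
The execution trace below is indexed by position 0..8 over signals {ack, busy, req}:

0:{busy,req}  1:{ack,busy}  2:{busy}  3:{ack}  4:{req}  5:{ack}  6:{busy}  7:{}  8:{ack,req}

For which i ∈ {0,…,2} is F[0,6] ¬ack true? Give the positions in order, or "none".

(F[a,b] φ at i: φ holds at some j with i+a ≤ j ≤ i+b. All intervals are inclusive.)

Evaluate at each i in [0,2]:
  i=0: ✓ (witness j=0)
  i=1: ✓ (witness j=2)
  i=2: ✓ (witness j=2)

0, 1, 2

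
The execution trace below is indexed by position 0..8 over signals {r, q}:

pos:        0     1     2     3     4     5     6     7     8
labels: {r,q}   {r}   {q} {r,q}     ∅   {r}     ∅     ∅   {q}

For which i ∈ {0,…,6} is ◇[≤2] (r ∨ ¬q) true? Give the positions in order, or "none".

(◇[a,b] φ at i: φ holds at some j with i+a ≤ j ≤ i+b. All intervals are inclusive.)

Evaluate at each i in [0,6]:
  i=0: ✓ (witness j=0)
  i=1: ✓ (witness j=1)
  i=2: ✓ (witness j=3)
  i=3: ✓ (witness j=3)
  i=4: ✓ (witness j=4)
  i=5: ✓ (witness j=5)
  i=6: ✓ (witness j=6)

0, 1, 2, 3, 4, 5, 6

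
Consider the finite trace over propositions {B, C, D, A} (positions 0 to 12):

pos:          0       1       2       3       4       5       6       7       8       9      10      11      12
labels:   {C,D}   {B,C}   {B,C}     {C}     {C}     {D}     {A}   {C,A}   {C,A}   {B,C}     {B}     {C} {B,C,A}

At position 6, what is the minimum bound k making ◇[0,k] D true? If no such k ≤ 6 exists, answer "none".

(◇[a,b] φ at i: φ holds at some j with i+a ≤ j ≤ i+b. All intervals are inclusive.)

none

Scan j = 6,7,… for D:
  j=6: fails
  j=7: fails
  j=8: fails
  j=9: fails
  j=10: fails
  j=11: fails
  j=12: fails
No j in [6,12] satisfies it → none.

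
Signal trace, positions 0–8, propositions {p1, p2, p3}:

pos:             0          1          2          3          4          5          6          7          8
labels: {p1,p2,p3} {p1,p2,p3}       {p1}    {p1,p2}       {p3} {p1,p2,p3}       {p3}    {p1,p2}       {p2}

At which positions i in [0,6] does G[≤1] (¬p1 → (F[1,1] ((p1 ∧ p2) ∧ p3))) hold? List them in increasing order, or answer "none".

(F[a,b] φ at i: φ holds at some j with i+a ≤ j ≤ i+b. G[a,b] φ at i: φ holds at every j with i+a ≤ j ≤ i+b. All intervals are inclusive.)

Evaluate at each i in [0,6]:
  i=0: ✓ (all of [0,1])
  i=1: ✓ (all of [1,2])
  i=2: ✓ (all of [2,3])
  i=3: ✓ (all of [3,4])
  i=4: ✓ (all of [4,5])
  i=5: ✗ (fails at j=6)
  i=6: ✗ (fails at j=6)

0, 1, 2, 3, 4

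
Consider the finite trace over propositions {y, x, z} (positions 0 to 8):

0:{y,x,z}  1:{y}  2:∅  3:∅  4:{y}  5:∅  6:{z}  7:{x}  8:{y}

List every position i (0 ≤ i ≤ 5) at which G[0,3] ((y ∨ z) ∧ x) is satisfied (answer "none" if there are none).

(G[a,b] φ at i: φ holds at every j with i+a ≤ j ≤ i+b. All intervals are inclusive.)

none

Evaluate at each i in [0,5]:
  i=0: ✗ (fails at j=1)
  i=1: ✗ (fails at j=1)
  i=2: ✗ (fails at j=2)
  i=3: ✗ (fails at j=3)
  i=4: ✗ (fails at j=4)
  i=5: ✗ (fails at j=5)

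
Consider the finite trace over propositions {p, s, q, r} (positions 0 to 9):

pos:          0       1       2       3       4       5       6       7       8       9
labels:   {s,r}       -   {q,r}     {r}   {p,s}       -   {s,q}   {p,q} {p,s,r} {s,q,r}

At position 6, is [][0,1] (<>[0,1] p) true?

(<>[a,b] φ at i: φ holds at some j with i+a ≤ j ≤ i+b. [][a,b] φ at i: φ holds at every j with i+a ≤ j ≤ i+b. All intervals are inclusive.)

Check <>[0,1] p at every j in [6,7]:
  j=6: holds (witness at 7)
  j=7: holds (witness at 7)
All positions satisfy it → formula holds.

True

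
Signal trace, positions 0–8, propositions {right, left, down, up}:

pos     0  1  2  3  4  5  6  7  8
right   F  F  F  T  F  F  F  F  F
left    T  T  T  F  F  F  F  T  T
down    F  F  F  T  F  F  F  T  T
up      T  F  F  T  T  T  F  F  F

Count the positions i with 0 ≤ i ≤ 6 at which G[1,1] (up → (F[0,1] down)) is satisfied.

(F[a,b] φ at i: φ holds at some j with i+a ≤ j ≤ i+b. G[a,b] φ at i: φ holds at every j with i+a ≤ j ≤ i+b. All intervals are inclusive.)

Evaluate at each i in [0,6]:
  i=0: ✓ (all of [1,1])
  i=1: ✓ (all of [2,2])
  i=2: ✓ (all of [3,3])
  i=3: ✗ (fails at j=4)
  i=4: ✗ (fails at j=5)
  i=5: ✓ (all of [6,6])
  i=6: ✓ (all of [7,7])
Positions where it holds: {0, 1, 2, 5, 6} → 5.

5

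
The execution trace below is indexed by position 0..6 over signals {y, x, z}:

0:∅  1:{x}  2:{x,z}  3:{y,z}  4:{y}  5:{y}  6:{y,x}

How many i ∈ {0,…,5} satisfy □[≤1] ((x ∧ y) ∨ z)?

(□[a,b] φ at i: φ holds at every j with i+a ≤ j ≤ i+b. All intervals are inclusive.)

1

Evaluate at each i in [0,5]:
  i=0: ✗ (fails at j=0)
  i=1: ✗ (fails at j=1)
  i=2: ✓ (all of [2,3])
  i=3: ✗ (fails at j=4)
  i=4: ✗ (fails at j=4)
  i=5: ✗ (fails at j=5)
Positions where it holds: {2} → 1.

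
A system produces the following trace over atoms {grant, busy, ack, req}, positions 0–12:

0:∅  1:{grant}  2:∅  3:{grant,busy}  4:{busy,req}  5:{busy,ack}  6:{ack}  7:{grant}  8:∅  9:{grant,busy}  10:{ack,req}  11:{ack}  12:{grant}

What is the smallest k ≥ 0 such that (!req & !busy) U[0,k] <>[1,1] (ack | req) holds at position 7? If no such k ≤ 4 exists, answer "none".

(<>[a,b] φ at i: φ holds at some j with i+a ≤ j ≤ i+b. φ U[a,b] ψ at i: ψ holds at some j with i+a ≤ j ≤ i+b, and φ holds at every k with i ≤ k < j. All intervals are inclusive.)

2

Need earliest j ≥ 7 with <>[1,1] (ack | req), and (!req & !busy) at every k in [7,j-1].
  j=7: rhs fails.
  j=8: rhs fails.
  j=9: rhs holds; lhs holds on [7,8]. k = 2.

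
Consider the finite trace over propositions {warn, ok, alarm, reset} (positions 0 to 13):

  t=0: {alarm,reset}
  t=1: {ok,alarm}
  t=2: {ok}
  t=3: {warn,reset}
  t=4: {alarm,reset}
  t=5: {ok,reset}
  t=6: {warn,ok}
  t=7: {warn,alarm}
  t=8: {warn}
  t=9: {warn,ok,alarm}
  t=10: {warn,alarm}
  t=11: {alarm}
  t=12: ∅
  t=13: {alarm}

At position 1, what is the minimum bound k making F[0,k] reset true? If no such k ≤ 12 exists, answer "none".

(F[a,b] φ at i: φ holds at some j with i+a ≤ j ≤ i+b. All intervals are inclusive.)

2

Scan j = 1,2,… for reset:
  j=1: fails
  j=2: fails
  j=3: holds
First hit at j=3, so smallest k = 3-1 = 2.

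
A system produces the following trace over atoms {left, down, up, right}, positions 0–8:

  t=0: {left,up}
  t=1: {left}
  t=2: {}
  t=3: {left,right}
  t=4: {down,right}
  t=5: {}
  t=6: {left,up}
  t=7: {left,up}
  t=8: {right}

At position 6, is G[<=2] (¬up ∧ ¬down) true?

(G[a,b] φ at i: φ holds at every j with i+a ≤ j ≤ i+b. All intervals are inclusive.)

No

Check (¬up ∧ ¬down) at every j in [6,8]:
  j=6: false
  j=7: false
  j=8: true
Fails at j=6 → formula fails.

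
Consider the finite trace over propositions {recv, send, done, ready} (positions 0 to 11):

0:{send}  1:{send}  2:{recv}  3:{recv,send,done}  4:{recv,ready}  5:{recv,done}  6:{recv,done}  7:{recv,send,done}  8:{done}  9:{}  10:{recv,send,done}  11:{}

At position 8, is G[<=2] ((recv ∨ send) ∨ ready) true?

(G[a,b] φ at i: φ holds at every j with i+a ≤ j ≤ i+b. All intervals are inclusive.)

Check ((recv ∨ send) ∨ ready) at every j in [8,10]:
  j=8: false
  j=9: false
  j=10: true
Fails at j=8 → formula fails.

Does not hold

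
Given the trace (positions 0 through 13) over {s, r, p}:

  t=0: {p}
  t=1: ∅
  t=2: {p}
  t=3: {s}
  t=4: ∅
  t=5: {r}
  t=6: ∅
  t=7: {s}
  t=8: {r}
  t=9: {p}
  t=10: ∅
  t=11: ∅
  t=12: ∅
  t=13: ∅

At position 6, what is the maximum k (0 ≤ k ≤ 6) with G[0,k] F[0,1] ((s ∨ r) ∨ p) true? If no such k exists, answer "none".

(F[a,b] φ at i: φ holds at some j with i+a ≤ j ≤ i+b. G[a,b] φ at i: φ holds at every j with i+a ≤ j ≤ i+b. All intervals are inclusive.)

F[0,1] ((s ∨ r) ∨ p) must hold from j=6 onward; find where it first fails.
  j=6: holds
  j=7: holds
  j=8: holds
  j=9: holds
  j=10: fails
Holds on [6,9], so largest k = 3.

3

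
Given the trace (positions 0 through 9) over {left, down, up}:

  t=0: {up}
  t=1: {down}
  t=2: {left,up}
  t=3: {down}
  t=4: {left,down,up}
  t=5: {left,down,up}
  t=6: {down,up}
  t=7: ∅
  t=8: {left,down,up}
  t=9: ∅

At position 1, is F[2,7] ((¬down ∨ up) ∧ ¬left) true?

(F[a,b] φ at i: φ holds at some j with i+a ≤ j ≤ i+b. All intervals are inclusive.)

Check ((¬down ∨ up) ∧ ¬left) at each j in [3,8]:
  j=3: false
  j=4: false
  j=5: false
  j=6: true
  j=7: true
  j=8: false
Found at j=6 → formula holds.

Holds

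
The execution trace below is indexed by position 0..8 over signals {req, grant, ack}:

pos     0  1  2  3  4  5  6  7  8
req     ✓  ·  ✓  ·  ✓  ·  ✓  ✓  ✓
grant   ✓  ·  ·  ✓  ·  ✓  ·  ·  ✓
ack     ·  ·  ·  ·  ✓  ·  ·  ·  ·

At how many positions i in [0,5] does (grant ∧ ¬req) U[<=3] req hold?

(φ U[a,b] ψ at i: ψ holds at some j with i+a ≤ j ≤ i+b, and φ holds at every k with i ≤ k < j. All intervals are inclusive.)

Evaluate at each i in [0,5]:
  i=0: ✓ (rhs at j=0)
  i=1: ✗ (lhs fails at k=1 before rhs at j=2)
  i=2: ✓ (rhs at j=2)
  i=3: ✓ (rhs at j=4; lhs holds on [3,3])
  i=4: ✓ (rhs at j=4)
  i=5: ✓ (rhs at j=6; lhs holds on [5,5])
Positions where it holds: {0, 2, 3, 4, 5} → 5.

5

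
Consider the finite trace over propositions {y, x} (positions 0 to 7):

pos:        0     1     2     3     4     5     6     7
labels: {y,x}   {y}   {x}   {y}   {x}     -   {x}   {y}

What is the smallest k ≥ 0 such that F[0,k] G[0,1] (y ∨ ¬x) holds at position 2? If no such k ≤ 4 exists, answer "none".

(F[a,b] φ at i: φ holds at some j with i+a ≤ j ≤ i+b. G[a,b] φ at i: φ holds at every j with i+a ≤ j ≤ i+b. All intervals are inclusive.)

Scan j = 2,3,… for G[0,1] (y ∨ ¬x):
  j=2: fails
  j=3: fails
  j=4: fails
  j=5: fails
  j=6: fails
No j in [2,6] satisfies it → none.

none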